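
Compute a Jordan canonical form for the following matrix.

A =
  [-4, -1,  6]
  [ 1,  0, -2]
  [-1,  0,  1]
J_3(-1)

The characteristic polynomial is
  det(x·I − A) = x^3 + 3*x^2 + 3*x + 1 = (x + 1)^3

Eigenvalues and multiplicities (the geometric multiplicity of λ is n − rank(A − λI), which equals the number of Jordan blocks for λ):
  λ = -1: algebraic multiplicity = 3, geometric multiplicity = 1

Determining the block sizes for each eigenvalue:
  λ = -1: one block (gm = 1), so the single block has size am = 3 → block sizes [3]

Assembling the blocks gives a Jordan form
J =
  [-1,  1,  0]
  [ 0, -1,  1]
  [ 0,  0, -1]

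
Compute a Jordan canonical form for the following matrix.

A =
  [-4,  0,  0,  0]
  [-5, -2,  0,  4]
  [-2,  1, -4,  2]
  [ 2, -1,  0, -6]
J_3(-4) ⊕ J_1(-4)

The characteristic polynomial is
  det(x·I − A) = x^4 + 16*x^3 + 96*x^2 + 256*x + 256 = (x + 4)^4

Eigenvalues and multiplicities (the geometric multiplicity of λ is n − rank(A − λI), which equals the number of Jordan blocks for λ):
  λ = -4: algebraic multiplicity = 4, geometric multiplicity = 2

Determining the block sizes for each eigenvalue:
  λ = -4: with am = 4 and gm = 2, the partition is not yet determined (e.g. several partitions of 4 into 2 parts exist). Let N = A − (-4)·I. Computing rank(N^1) = 2, rank(N^2) = 1, rank(N^3) = 0; the number of blocks of size ≥ j is rank(N^{j−1}) − rank(N^j), giving [2, 1, 1]. So we have 1 block(s) of size 3, 1 block(s) of size 1 → block sizes [3, 1]

Assembling the blocks gives a Jordan form
J =
  [-4,  1,  0,  0]
  [ 0, -4,  1,  0]
  [ 0,  0, -4,  0]
  [ 0,  0,  0, -4]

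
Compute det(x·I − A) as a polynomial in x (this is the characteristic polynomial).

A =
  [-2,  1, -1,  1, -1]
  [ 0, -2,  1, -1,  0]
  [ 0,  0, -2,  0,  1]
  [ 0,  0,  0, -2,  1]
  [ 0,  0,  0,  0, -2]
x^5 + 10*x^4 + 40*x^3 + 80*x^2 + 80*x + 32

Expanding det(x·I − A) (e.g. by cofactor expansion or by noting that A is similar to its Jordan form J, which has the same characteristic polynomial as A) gives
  χ_A(x) = x^5 + 10*x^4 + 40*x^3 + 80*x^2 + 80*x + 32
which factors as (x + 2)^5. The eigenvalues (with algebraic multiplicities) are λ = -2 with multiplicity 5.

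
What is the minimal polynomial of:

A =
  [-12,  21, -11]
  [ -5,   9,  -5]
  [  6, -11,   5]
x^3 - 2*x^2 - 7*x - 4

The characteristic polynomial is χ_A(x) = (x - 4)*(x + 1)^2, so the eigenvalues are known. The minimal polynomial is
  m_A(x) = Π_λ (x − λ)^{k_λ}
where k_λ is the size of the *largest* Jordan block for λ (equivalently, the smallest k with (A − λI)^k v = 0 for every generalised eigenvector v of λ).

  λ = -1: largest Jordan block has size 2, contributing (x + 1)^2
  λ = 4: largest Jordan block has size 1, contributing (x − 4)

So m_A(x) = (x - 4)*(x + 1)^2 = x^3 - 2*x^2 - 7*x - 4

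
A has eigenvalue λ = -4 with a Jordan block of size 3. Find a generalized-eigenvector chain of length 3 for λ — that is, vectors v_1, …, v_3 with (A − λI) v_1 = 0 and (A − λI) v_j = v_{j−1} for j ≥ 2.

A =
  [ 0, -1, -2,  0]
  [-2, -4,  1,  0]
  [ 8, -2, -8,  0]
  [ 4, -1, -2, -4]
A Jordan chain for λ = -4 of length 3:
v_1 = (2, 0, 4, 2)ᵀ
v_2 = (4, -2, 8, 4)ᵀ
v_3 = (1, 0, 0, 0)ᵀ

Let N = A − (-4)·I. We want v_3 with N^3 v_3 = 0 but N^2 v_3 ≠ 0; then v_{j-1} := N · v_j for j = 3, …, 2.

Pick v_3 = (1, 0, 0, 0)ᵀ.
Then v_2 = N · v_3 = (4, -2, 8, 4)ᵀ.
Then v_1 = N · v_2 = (2, 0, 4, 2)ᵀ.

Sanity check: (A − (-4)·I) v_1 = (0, 0, 0, 0)ᵀ = 0. ✓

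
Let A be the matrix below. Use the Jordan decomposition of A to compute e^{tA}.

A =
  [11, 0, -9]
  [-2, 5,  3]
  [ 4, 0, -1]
e^{tA} =
  [6*t*exp(5*t) + exp(5*t), 0, -9*t*exp(5*t)]
  [-2*t*exp(5*t), exp(5*t), 3*t*exp(5*t)]
  [4*t*exp(5*t), 0, -6*t*exp(5*t) + exp(5*t)]

Strategy: write A = P · J · P⁻¹ where J is a Jordan canonical form, so e^{tA} = P · e^{tJ} · P⁻¹, and e^{tJ} can be computed block-by-block.

A has Jordan form
J =
  [5, 1, 0]
  [0, 5, 0]
  [0, 0, 5]
(up to reordering of blocks).

Per-block formulas:
  For a 1×1 block at λ = 5: exp(t · [5]) = [e^(5t)].
  For a 2×2 Jordan block J_2(5): exp(t · J_2(5)) = e^(5t)·(I + t·N), where N is the 2×2 nilpotent shift.

After assembling e^{tJ} and conjugating by P, we get:

e^{tA} =
  [6*t*exp(5*t) + exp(5*t), 0, -9*t*exp(5*t)]
  [-2*t*exp(5*t), exp(5*t), 3*t*exp(5*t)]
  [4*t*exp(5*t), 0, -6*t*exp(5*t) + exp(5*t)]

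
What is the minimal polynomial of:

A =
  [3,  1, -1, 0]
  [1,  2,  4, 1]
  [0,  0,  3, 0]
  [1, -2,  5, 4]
x^3 - 9*x^2 + 27*x - 27

The characteristic polynomial is χ_A(x) = (x - 3)^4, so the eigenvalues are known. The minimal polynomial is
  m_A(x) = Π_λ (x − λ)^{k_λ}
where k_λ is the size of the *largest* Jordan block for λ (equivalently, the smallest k with (A − λI)^k v = 0 for every generalised eigenvector v of λ).

  λ = 3: largest Jordan block has size 3, contributing (x − 3)^3

So m_A(x) = (x - 3)^3 = x^3 - 9*x^2 + 27*x - 27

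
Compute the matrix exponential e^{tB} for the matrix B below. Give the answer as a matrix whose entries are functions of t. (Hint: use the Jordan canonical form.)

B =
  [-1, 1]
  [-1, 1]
e^{tB} =
  [1 - t, t]
  [-t, t + 1]

Strategy: write B = P · J · P⁻¹ where J is a Jordan canonical form, so e^{tB} = P · e^{tJ} · P⁻¹, and e^{tJ} can be computed block-by-block.

B has Jordan form
J =
  [0, 1]
  [0, 0]
(up to reordering of blocks).

Per-block formulas:
  For a 2×2 Jordan block J_2(0): exp(t · J_2(0)) = e^(0t)·(I + t·N), where N is the 2×2 nilpotent shift.

After assembling e^{tJ} and conjugating by P, we get:

e^{tB} =
  [1 - t, t]
  [-t, t + 1]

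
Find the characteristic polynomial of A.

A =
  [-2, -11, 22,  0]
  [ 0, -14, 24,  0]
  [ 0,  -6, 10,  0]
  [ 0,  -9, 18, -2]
x^4 + 8*x^3 + 24*x^2 + 32*x + 16

Expanding det(x·I − A) (e.g. by cofactor expansion or by noting that A is similar to its Jordan form J, which has the same characteristic polynomial as A) gives
  χ_A(x) = x^4 + 8*x^3 + 24*x^2 + 32*x + 16
which factors as (x + 2)^4. The eigenvalues (with algebraic multiplicities) are λ = -2 with multiplicity 4.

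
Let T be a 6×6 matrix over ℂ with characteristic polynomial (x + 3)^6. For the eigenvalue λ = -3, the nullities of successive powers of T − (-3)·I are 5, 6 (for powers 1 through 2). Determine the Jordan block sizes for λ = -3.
Block sizes for λ = -3: [2, 1, 1, 1, 1]

From the dimensions of kernels of powers, the number of Jordan blocks of size at least j is d_j − d_{j−1} where d_j = dim ker(N^j) (with d_0 = 0). Computing the differences gives [5, 1].
The number of blocks of size exactly k is (#blocks of size ≥ k) − (#blocks of size ≥ k + 1), so the partition is: 4 block(s) of size 1, 1 block(s) of size 2.
In nonincreasing order the block sizes are [2, 1, 1, 1, 1].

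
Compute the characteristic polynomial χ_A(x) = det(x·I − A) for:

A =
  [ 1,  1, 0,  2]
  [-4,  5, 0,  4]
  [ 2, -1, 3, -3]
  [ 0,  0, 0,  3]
x^4 - 12*x^3 + 54*x^2 - 108*x + 81

Expanding det(x·I − A) (e.g. by cofactor expansion or by noting that A is similar to its Jordan form J, which has the same characteristic polynomial as A) gives
  χ_A(x) = x^4 - 12*x^3 + 54*x^2 - 108*x + 81
which factors as (x - 3)^4. The eigenvalues (with algebraic multiplicities) are λ = 3 with multiplicity 4.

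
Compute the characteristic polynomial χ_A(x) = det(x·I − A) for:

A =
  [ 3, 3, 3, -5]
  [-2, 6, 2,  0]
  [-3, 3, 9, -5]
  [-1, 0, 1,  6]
x^4 - 24*x^3 + 216*x^2 - 864*x + 1296

Expanding det(x·I − A) (e.g. by cofactor expansion or by noting that A is similar to its Jordan form J, which has the same characteristic polynomial as A) gives
  χ_A(x) = x^4 - 24*x^3 + 216*x^2 - 864*x + 1296
which factors as (x - 6)^4. The eigenvalues (with algebraic multiplicities) are λ = 6 with multiplicity 4.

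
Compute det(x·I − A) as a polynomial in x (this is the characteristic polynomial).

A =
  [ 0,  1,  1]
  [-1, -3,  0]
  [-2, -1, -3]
x^3 + 6*x^2 + 12*x + 8

Expanding det(x·I − A) (e.g. by cofactor expansion or by noting that A is similar to its Jordan form J, which has the same characteristic polynomial as A) gives
  χ_A(x) = x^3 + 6*x^2 + 12*x + 8
which factors as (x + 2)^3. The eigenvalues (with algebraic multiplicities) are λ = -2 with multiplicity 3.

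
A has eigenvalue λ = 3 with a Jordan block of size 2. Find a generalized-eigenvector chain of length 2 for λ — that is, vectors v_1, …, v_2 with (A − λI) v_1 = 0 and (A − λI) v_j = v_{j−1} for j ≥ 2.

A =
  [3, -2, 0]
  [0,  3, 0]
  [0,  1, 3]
A Jordan chain for λ = 3 of length 2:
v_1 = (-2, 0, 1)ᵀ
v_2 = (0, 1, 0)ᵀ

Let N = A − (3)·I. We want v_2 with N^2 v_2 = 0 but N^1 v_2 ≠ 0; then v_{j-1} := N · v_j for j = 2, …, 2.

Pick v_2 = (0, 1, 0)ᵀ.
Then v_1 = N · v_2 = (-2, 0, 1)ᵀ.

Sanity check: (A − (3)·I) v_1 = (0, 0, 0)ᵀ = 0. ✓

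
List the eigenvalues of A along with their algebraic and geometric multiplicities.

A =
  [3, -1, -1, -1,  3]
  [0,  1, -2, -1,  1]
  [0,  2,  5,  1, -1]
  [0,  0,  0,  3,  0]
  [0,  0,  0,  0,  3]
λ = 3: alg = 5, geom = 3

Step 1 — factor the characteristic polynomial to read off the algebraic multiplicities:
  χ_A(x) = (x - 3)^5

Step 2 — compute geometric multiplicities via the rank-nullity identity g(λ) = n − rank(A − λI):
  rank(A − (3)·I) = 2, so dim ker(A − (3)·I) = n − 2 = 3

Summary:
  λ = 3: algebraic multiplicity = 5, geometric multiplicity = 3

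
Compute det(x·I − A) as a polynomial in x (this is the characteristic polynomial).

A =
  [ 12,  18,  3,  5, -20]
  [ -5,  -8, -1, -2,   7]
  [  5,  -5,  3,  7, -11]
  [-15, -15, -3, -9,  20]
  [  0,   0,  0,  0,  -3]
x^5 + 5*x^4 - 5*x^3 - 45*x^2 + 108

Expanding det(x·I − A) (e.g. by cofactor expansion or by noting that A is similar to its Jordan form J, which has the same characteristic polynomial as A) gives
  χ_A(x) = x^5 + 5*x^4 - 5*x^3 - 45*x^2 + 108
which factors as (x - 2)^2*(x + 3)^3. The eigenvalues (with algebraic multiplicities) are λ = -3 with multiplicity 3, λ = 2 with multiplicity 2.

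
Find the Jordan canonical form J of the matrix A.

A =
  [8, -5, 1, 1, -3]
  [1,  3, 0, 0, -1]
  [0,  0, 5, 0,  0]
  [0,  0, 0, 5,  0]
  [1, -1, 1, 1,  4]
J_3(5) ⊕ J_1(5) ⊕ J_1(5)

The characteristic polynomial is
  det(x·I − A) = x^5 - 25*x^4 + 250*x^3 - 1250*x^2 + 3125*x - 3125 = (x - 5)^5

Eigenvalues and multiplicities (the geometric multiplicity of λ is n − rank(A − λI), which equals the number of Jordan blocks for λ):
  λ = 5: algebraic multiplicity = 5, geometric multiplicity = 3

Determining the block sizes for each eigenvalue:
  λ = 5: with am = 5 and gm = 3, the partition is not yet determined (e.g. several partitions of 5 into 3 parts exist). Let N = A − (5)·I. Computing rank(N^1) = 2, rank(N^2) = 1, rank(N^3) = 0; the number of blocks of size ≥ j is rank(N^{j−1}) − rank(N^j), giving [3, 1, 1]. So we have 1 block(s) of size 3, 2 block(s) of size 1 → block sizes [3, 1, 1]

Assembling the blocks gives a Jordan form
J =
  [5, 1, 0, 0, 0]
  [0, 5, 1, 0, 0]
  [0, 0, 5, 0, 0]
  [0, 0, 0, 5, 0]
  [0, 0, 0, 0, 5]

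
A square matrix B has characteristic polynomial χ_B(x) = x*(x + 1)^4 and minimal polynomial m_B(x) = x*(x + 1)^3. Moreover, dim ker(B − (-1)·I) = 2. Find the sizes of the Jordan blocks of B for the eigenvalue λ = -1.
Block sizes for λ = -1: [3, 1]

Step 1 — from the characteristic polynomial, algebraic multiplicity of λ = -1 is 4. From dim ker(B − (-1)·I) = 2, there are exactly 2 Jordan blocks for λ = -1.
Step 2 — from the minimal polynomial, the factor (x + 1)^3 tells us the largest block for λ = -1 has size 3.
Step 3 — with total size 4, 2 blocks, and largest block 3, the block sizes (in nonincreasing order) are [3, 1].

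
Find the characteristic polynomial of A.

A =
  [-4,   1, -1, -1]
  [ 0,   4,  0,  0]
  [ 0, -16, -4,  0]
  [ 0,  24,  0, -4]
x^4 + 8*x^3 - 128*x - 256

Expanding det(x·I − A) (e.g. by cofactor expansion or by noting that A is similar to its Jordan form J, which has the same characteristic polynomial as A) gives
  χ_A(x) = x^4 + 8*x^3 - 128*x - 256
which factors as (x - 4)*(x + 4)^3. The eigenvalues (with algebraic multiplicities) are λ = -4 with multiplicity 3, λ = 4 with multiplicity 1.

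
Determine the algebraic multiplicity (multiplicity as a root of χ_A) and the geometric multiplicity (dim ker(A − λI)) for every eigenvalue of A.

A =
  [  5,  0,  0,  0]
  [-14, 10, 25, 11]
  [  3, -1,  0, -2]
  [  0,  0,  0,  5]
λ = 5: alg = 4, geom = 2

Step 1 — factor the characteristic polynomial to read off the algebraic multiplicities:
  χ_A(x) = (x - 5)^4

Step 2 — compute geometric multiplicities via the rank-nullity identity g(λ) = n − rank(A − λI):
  rank(A − (5)·I) = 2, so dim ker(A − (5)·I) = n − 2 = 2

Summary:
  λ = 5: algebraic multiplicity = 4, geometric multiplicity = 2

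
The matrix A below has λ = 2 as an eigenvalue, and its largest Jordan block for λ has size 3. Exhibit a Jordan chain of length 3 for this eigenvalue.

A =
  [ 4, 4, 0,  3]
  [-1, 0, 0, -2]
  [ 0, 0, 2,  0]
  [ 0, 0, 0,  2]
A Jordan chain for λ = 2 of length 3:
v_1 = (-2, 1, 0, 0)ᵀ
v_2 = (3, -2, 0, 0)ᵀ
v_3 = (0, 0, 0, 1)ᵀ

Let N = A − (2)·I. We want v_3 with N^3 v_3 = 0 but N^2 v_3 ≠ 0; then v_{j-1} := N · v_j for j = 3, …, 2.

Pick v_3 = (0, 0, 0, 1)ᵀ.
Then v_2 = N · v_3 = (3, -2, 0, 0)ᵀ.
Then v_1 = N · v_2 = (-2, 1, 0, 0)ᵀ.

Sanity check: (A − (2)·I) v_1 = (0, 0, 0, 0)ᵀ = 0. ✓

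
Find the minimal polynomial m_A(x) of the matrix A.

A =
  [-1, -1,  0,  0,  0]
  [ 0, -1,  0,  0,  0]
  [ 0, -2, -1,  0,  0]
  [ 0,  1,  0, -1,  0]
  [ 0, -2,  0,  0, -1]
x^2 + 2*x + 1

The characteristic polynomial is χ_A(x) = (x + 1)^5, so the eigenvalues are known. The minimal polynomial is
  m_A(x) = Π_λ (x − λ)^{k_λ}
where k_λ is the size of the *largest* Jordan block for λ (equivalently, the smallest k with (A − λI)^k v = 0 for every generalised eigenvector v of λ).

  λ = -1: largest Jordan block has size 2, contributing (x + 1)^2

So m_A(x) = (x + 1)^2 = x^2 + 2*x + 1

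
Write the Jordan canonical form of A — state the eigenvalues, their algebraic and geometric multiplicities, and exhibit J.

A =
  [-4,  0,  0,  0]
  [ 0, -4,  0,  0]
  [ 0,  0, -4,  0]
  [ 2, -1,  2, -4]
J_2(-4) ⊕ J_1(-4) ⊕ J_1(-4)

The characteristic polynomial is
  det(x·I − A) = x^4 + 16*x^3 + 96*x^2 + 256*x + 256 = (x + 4)^4

Eigenvalues and multiplicities (the geometric multiplicity of λ is n − rank(A − λI), which equals the number of Jordan blocks for λ):
  λ = -4: algebraic multiplicity = 4, geometric multiplicity = 3

Determining the block sizes for each eigenvalue:
  λ = -4: 3 blocks summing to 4 forces exactly one block of size 2 and the rest size 1 → block sizes [2, 1, 1]

Assembling the blocks gives a Jordan form
J =
  [-4,  1,  0,  0]
  [ 0, -4,  0,  0]
  [ 0,  0, -4,  0]
  [ 0,  0,  0, -4]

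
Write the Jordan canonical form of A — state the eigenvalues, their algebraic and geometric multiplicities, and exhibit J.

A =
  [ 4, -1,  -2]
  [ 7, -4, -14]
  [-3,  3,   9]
J_2(3) ⊕ J_1(3)

The characteristic polynomial is
  det(x·I − A) = x^3 - 9*x^2 + 27*x - 27 = (x - 3)^3

Eigenvalues and multiplicities (the geometric multiplicity of λ is n − rank(A − λI), which equals the number of Jordan blocks for λ):
  λ = 3: algebraic multiplicity = 3, geometric multiplicity = 2

Determining the block sizes for each eigenvalue:
  λ = 3: 2 blocks summing to 3 forces exactly one block of size 2 and the rest size 1 → block sizes [2, 1]

Assembling the blocks gives a Jordan form
J =
  [3, 1, 0]
  [0, 3, 0]
  [0, 0, 3]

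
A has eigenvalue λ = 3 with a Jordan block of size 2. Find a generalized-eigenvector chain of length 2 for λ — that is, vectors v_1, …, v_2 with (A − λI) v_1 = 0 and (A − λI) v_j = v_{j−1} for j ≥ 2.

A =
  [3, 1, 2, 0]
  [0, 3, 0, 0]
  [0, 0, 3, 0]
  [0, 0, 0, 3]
A Jordan chain for λ = 3 of length 2:
v_1 = (1, 0, 0, 0)ᵀ
v_2 = (0, 1, 0, 0)ᵀ

Let N = A − (3)·I. We want v_2 with N^2 v_2 = 0 but N^1 v_2 ≠ 0; then v_{j-1} := N · v_j for j = 2, …, 2.

Pick v_2 = (0, 1, 0, 0)ᵀ.
Then v_1 = N · v_2 = (1, 0, 0, 0)ᵀ.

Sanity check: (A − (3)·I) v_1 = (0, 0, 0, 0)ᵀ = 0. ✓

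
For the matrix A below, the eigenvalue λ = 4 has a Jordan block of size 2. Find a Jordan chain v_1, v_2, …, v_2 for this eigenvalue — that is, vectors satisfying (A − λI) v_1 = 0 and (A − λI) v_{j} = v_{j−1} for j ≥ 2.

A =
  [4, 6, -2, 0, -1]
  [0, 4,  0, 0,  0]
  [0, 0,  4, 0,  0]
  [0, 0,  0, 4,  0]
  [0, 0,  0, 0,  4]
A Jordan chain for λ = 4 of length 2:
v_1 = (6, 0, 0, 0, 0)ᵀ
v_2 = (0, 1, 0, 0, 0)ᵀ

Let N = A − (4)·I. We want v_2 with N^2 v_2 = 0 but N^1 v_2 ≠ 0; then v_{j-1} := N · v_j for j = 2, …, 2.

Pick v_2 = (0, 1, 0, 0, 0)ᵀ.
Then v_1 = N · v_2 = (6, 0, 0, 0, 0)ᵀ.

Sanity check: (A − (4)·I) v_1 = (0, 0, 0, 0, 0)ᵀ = 0. ✓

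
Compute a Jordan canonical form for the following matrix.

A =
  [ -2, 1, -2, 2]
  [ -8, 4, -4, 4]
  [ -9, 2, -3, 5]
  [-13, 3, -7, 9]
J_2(2) ⊕ J_2(2)

The characteristic polynomial is
  det(x·I − A) = x^4 - 8*x^3 + 24*x^2 - 32*x + 16 = (x - 2)^4

Eigenvalues and multiplicities (the geometric multiplicity of λ is n − rank(A − λI), which equals the number of Jordan blocks for λ):
  λ = 2: algebraic multiplicity = 4, geometric multiplicity = 2

Determining the block sizes for each eigenvalue:
  λ = 2: with am = 4 and gm = 2, the partition is not yet determined (e.g. several partitions of 4 into 2 parts exist). Let N = A − (2)·I. Computing rank(N^1) = 2, rank(N^2) = 0; the number of blocks of size ≥ j is rank(N^{j−1}) − rank(N^j), giving [2, 2]. So we have 2 block(s) of size 2 → block sizes [2, 2]

Assembling the blocks gives a Jordan form
J =
  [2, 1, 0, 0]
  [0, 2, 0, 0]
  [0, 0, 2, 1]
  [0, 0, 0, 2]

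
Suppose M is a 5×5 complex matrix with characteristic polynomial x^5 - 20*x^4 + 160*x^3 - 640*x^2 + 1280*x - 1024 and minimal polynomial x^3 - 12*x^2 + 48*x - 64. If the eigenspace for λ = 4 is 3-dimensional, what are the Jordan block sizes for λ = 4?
Block sizes for λ = 4: [3, 1, 1]

Step 1 — from the characteristic polynomial, algebraic multiplicity of λ = 4 is 5. From dim ker(M − (4)·I) = 3, there are exactly 3 Jordan blocks for λ = 4.
Step 2 — from the minimal polynomial, the factor (x − 4)^3 tells us the largest block for λ = 4 has size 3.
Step 3 — with total size 5, 3 blocks, and largest block 3, the block sizes (in nonincreasing order) are [3, 1, 1].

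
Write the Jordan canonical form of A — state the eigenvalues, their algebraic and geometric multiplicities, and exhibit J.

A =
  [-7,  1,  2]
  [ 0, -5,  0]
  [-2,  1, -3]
J_2(-5) ⊕ J_1(-5)

The characteristic polynomial is
  det(x·I − A) = x^3 + 15*x^2 + 75*x + 125 = (x + 5)^3

Eigenvalues and multiplicities (the geometric multiplicity of λ is n − rank(A − λI), which equals the number of Jordan blocks for λ):
  λ = -5: algebraic multiplicity = 3, geometric multiplicity = 2

Determining the block sizes for each eigenvalue:
  λ = -5: 2 blocks summing to 3 forces exactly one block of size 2 and the rest size 1 → block sizes [2, 1]

Assembling the blocks gives a Jordan form
J =
  [-5,  1,  0]
  [ 0, -5,  0]
  [ 0,  0, -5]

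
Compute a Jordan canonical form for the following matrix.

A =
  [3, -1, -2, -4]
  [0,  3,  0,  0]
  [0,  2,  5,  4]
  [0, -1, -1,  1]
J_2(3) ⊕ J_2(3)

The characteristic polynomial is
  det(x·I − A) = x^4 - 12*x^3 + 54*x^2 - 108*x + 81 = (x - 3)^4

Eigenvalues and multiplicities (the geometric multiplicity of λ is n − rank(A − λI), which equals the number of Jordan blocks for λ):
  λ = 3: algebraic multiplicity = 4, geometric multiplicity = 2

Determining the block sizes for each eigenvalue:
  λ = 3: with am = 4 and gm = 2, the partition is not yet determined (e.g. several partitions of 4 into 2 parts exist). Let N = A − (3)·I. Computing rank(N^1) = 2, rank(N^2) = 0; the number of blocks of size ≥ j is rank(N^{j−1}) − rank(N^j), giving [2, 2]. So we have 2 block(s) of size 2 → block sizes [2, 2]

Assembling the blocks gives a Jordan form
J =
  [3, 1, 0, 0]
  [0, 3, 0, 0]
  [0, 0, 3, 1]
  [0, 0, 0, 3]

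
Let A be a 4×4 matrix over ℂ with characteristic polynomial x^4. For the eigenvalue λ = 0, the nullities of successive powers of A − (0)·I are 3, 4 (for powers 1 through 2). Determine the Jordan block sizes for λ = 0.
Block sizes for λ = 0: [2, 1, 1]

From the dimensions of kernels of powers, the number of Jordan blocks of size at least j is d_j − d_{j−1} where d_j = dim ker(N^j) (with d_0 = 0). Computing the differences gives [3, 1].
The number of blocks of size exactly k is (#blocks of size ≥ k) − (#blocks of size ≥ k + 1), so the partition is: 2 block(s) of size 1, 1 block(s) of size 2.
In nonincreasing order the block sizes are [2, 1, 1].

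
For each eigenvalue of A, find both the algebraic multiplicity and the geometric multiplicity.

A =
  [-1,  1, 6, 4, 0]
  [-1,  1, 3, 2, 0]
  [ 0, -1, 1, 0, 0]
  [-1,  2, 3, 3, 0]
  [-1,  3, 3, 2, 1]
λ = 1: alg = 5, geom = 3

Step 1 — factor the characteristic polynomial to read off the algebraic multiplicities:
  χ_A(x) = (x - 1)^5

Step 2 — compute geometric multiplicities via the rank-nullity identity g(λ) = n − rank(A − λI):
  rank(A − (1)·I) = 2, so dim ker(A − (1)·I) = n − 2 = 3

Summary:
  λ = 1: algebraic multiplicity = 5, geometric multiplicity = 3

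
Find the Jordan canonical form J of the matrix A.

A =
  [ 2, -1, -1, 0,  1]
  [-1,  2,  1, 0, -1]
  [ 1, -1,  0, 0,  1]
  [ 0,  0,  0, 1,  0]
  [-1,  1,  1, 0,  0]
J_2(1) ⊕ J_1(1) ⊕ J_1(1) ⊕ J_1(1)

The characteristic polynomial is
  det(x·I − A) = x^5 - 5*x^4 + 10*x^3 - 10*x^2 + 5*x - 1 = (x - 1)^5

Eigenvalues and multiplicities (the geometric multiplicity of λ is n − rank(A − λI), which equals the number of Jordan blocks for λ):
  λ = 1: algebraic multiplicity = 5, geometric multiplicity = 4

Determining the block sizes for each eigenvalue:
  λ = 1: 4 blocks summing to 5 forces exactly one block of size 2 and the rest size 1 → block sizes [2, 1, 1, 1]

Assembling the blocks gives a Jordan form
J =
  [1, 1, 0, 0, 0]
  [0, 1, 0, 0, 0]
  [0, 0, 1, 0, 0]
  [0, 0, 0, 1, 0]
  [0, 0, 0, 0, 1]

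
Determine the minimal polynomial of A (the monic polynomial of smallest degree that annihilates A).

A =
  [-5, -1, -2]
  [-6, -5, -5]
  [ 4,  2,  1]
x^3 + 9*x^2 + 27*x + 27

The characteristic polynomial is χ_A(x) = (x + 3)^3, so the eigenvalues are known. The minimal polynomial is
  m_A(x) = Π_λ (x − λ)^{k_λ}
where k_λ is the size of the *largest* Jordan block for λ (equivalently, the smallest k with (A − λI)^k v = 0 for every generalised eigenvector v of λ).

  λ = -3: largest Jordan block has size 3, contributing (x + 3)^3

So m_A(x) = (x + 3)^3 = x^3 + 9*x^2 + 27*x + 27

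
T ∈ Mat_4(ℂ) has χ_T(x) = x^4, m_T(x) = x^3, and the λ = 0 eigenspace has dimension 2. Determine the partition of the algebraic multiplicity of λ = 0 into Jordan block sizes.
Block sizes for λ = 0: [3, 1]

Step 1 — from the characteristic polynomial, algebraic multiplicity of λ = 0 is 4. From dim ker(T − (0)·I) = 2, there are exactly 2 Jordan blocks for λ = 0.
Step 2 — from the minimal polynomial, the factor (x − 0)^3 tells us the largest block for λ = 0 has size 3.
Step 3 — with total size 4, 2 blocks, and largest block 3, the block sizes (in nonincreasing order) are [3, 1].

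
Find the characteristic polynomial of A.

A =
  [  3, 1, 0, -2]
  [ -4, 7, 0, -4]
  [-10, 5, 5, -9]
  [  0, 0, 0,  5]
x^4 - 20*x^3 + 150*x^2 - 500*x + 625

Expanding det(x·I − A) (e.g. by cofactor expansion or by noting that A is similar to its Jordan form J, which has the same characteristic polynomial as A) gives
  χ_A(x) = x^4 - 20*x^3 + 150*x^2 - 500*x + 625
which factors as (x - 5)^4. The eigenvalues (with algebraic multiplicities) are λ = 5 with multiplicity 4.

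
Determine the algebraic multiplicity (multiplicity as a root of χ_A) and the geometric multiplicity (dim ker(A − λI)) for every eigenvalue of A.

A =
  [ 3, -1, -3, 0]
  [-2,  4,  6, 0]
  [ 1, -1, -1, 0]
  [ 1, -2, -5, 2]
λ = 2: alg = 4, geom = 2

Step 1 — factor the characteristic polynomial to read off the algebraic multiplicities:
  χ_A(x) = (x - 2)^4

Step 2 — compute geometric multiplicities via the rank-nullity identity g(λ) = n − rank(A − λI):
  rank(A − (2)·I) = 2, so dim ker(A − (2)·I) = n − 2 = 2

Summary:
  λ = 2: algebraic multiplicity = 4, geometric multiplicity = 2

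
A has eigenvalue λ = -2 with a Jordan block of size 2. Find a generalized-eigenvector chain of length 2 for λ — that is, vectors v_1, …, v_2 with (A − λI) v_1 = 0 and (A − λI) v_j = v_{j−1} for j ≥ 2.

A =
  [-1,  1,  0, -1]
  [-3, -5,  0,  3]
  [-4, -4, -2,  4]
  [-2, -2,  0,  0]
A Jordan chain for λ = -2 of length 2:
v_1 = (1, -3, -4, -2)ᵀ
v_2 = (1, 0, 0, 0)ᵀ

Let N = A − (-2)·I. We want v_2 with N^2 v_2 = 0 but N^1 v_2 ≠ 0; then v_{j-1} := N · v_j for j = 2, …, 2.

Pick v_2 = (1, 0, 0, 0)ᵀ.
Then v_1 = N · v_2 = (1, -3, -4, -2)ᵀ.

Sanity check: (A − (-2)·I) v_1 = (0, 0, 0, 0)ᵀ = 0. ✓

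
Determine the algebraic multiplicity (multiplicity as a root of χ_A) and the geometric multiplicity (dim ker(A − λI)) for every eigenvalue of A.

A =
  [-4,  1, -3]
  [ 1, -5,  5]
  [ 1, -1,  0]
λ = -3: alg = 3, geom = 1

Step 1 — factor the characteristic polynomial to read off the algebraic multiplicities:
  χ_A(x) = (x + 3)^3

Step 2 — compute geometric multiplicities via the rank-nullity identity g(λ) = n − rank(A − λI):
  rank(A − (-3)·I) = 2, so dim ker(A − (-3)·I) = n − 2 = 1

Summary:
  λ = -3: algebraic multiplicity = 3, geometric multiplicity = 1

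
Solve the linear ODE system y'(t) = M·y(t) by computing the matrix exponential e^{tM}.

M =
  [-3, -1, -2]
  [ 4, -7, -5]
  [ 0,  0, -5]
e^{tM} =
  [2*t*exp(-5*t) + exp(-5*t), -t*exp(-5*t), t^2*exp(-5*t)/2 - 2*t*exp(-5*t)]
  [4*t*exp(-5*t), -2*t*exp(-5*t) + exp(-5*t), t^2*exp(-5*t) - 5*t*exp(-5*t)]
  [0, 0, exp(-5*t)]

Strategy: write M = P · J · P⁻¹ where J is a Jordan canonical form, so e^{tM} = P · e^{tJ} · P⁻¹, and e^{tJ} can be computed block-by-block.

M has Jordan form
J =
  [-5,  1,  0]
  [ 0, -5,  1]
  [ 0,  0, -5]
(up to reordering of blocks).

Per-block formulas:
  For a 3×3 Jordan block J_3(-5): exp(t · J_3(-5)) = e^(-5t)·(I + t·N + (t^2/2)·N^2), where N is the 3×3 nilpotent shift.

After assembling e^{tJ} and conjugating by P, we get:

e^{tM} =
  [2*t*exp(-5*t) + exp(-5*t), -t*exp(-5*t), t^2*exp(-5*t)/2 - 2*t*exp(-5*t)]
  [4*t*exp(-5*t), -2*t*exp(-5*t) + exp(-5*t), t^2*exp(-5*t) - 5*t*exp(-5*t)]
  [0, 0, exp(-5*t)]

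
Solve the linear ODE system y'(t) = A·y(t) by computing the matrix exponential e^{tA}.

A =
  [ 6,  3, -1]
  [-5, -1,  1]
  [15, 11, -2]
e^{tA} =
  [-5*t^2*exp(t)/2 + 5*t*exp(t) + exp(t), -t^2*exp(t) + 3*t*exp(t), t^2*exp(t)/2 - t*exp(t)]
  [-5*t*exp(t), -2*t*exp(t) + exp(t), t*exp(t)]
  [-25*t^2*exp(t)/2 + 15*t*exp(t), -5*t^2*exp(t) + 11*t*exp(t), 5*t^2*exp(t)/2 - 3*t*exp(t) + exp(t)]

Strategy: write A = P · J · P⁻¹ where J is a Jordan canonical form, so e^{tA} = P · e^{tJ} · P⁻¹, and e^{tJ} can be computed block-by-block.

A has Jordan form
J =
  [1, 1, 0]
  [0, 1, 1]
  [0, 0, 1]
(up to reordering of blocks).

Per-block formulas:
  For a 3×3 Jordan block J_3(1): exp(t · J_3(1)) = e^(1t)·(I + t·N + (t^2/2)·N^2), where N is the 3×3 nilpotent shift.

After assembling e^{tJ} and conjugating by P, we get:

e^{tA} =
  [-5*t^2*exp(t)/2 + 5*t*exp(t) + exp(t), -t^2*exp(t) + 3*t*exp(t), t^2*exp(t)/2 - t*exp(t)]
  [-5*t*exp(t), -2*t*exp(t) + exp(t), t*exp(t)]
  [-25*t^2*exp(t)/2 + 15*t*exp(t), -5*t^2*exp(t) + 11*t*exp(t), 5*t^2*exp(t)/2 - 3*t*exp(t) + exp(t)]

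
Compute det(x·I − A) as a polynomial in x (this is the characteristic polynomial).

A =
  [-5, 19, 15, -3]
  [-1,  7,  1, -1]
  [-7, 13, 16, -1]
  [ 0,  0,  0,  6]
x^4 - 24*x^3 + 216*x^2 - 864*x + 1296

Expanding det(x·I − A) (e.g. by cofactor expansion or by noting that A is similar to its Jordan form J, which has the same characteristic polynomial as A) gives
  χ_A(x) = x^4 - 24*x^3 + 216*x^2 - 864*x + 1296
which factors as (x - 6)^4. The eigenvalues (with algebraic multiplicities) are λ = 6 with multiplicity 4.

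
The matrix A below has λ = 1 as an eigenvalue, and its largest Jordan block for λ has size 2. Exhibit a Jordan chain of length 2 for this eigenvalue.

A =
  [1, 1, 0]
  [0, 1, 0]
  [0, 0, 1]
A Jordan chain for λ = 1 of length 2:
v_1 = (1, 0, 0)ᵀ
v_2 = (0, 1, 0)ᵀ

Let N = A − (1)·I. We want v_2 with N^2 v_2 = 0 but N^1 v_2 ≠ 0; then v_{j-1} := N · v_j for j = 2, …, 2.

Pick v_2 = (0, 1, 0)ᵀ.
Then v_1 = N · v_2 = (1, 0, 0)ᵀ.

Sanity check: (A − (1)·I) v_1 = (0, 0, 0)ᵀ = 0. ✓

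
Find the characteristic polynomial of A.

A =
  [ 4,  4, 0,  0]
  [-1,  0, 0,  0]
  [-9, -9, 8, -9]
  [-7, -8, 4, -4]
x^4 - 8*x^3 + 24*x^2 - 32*x + 16

Expanding det(x·I − A) (e.g. by cofactor expansion or by noting that A is similar to its Jordan form J, which has the same characteristic polynomial as A) gives
  χ_A(x) = x^4 - 8*x^3 + 24*x^2 - 32*x + 16
which factors as (x - 2)^4. The eigenvalues (with algebraic multiplicities) are λ = 2 with multiplicity 4.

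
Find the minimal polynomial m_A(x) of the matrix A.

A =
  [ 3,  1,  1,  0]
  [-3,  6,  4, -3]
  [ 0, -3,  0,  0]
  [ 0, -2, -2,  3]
x^3 - 9*x^2 + 27*x - 27

The characteristic polynomial is χ_A(x) = (x - 3)^4, so the eigenvalues are known. The minimal polynomial is
  m_A(x) = Π_λ (x − λ)^{k_λ}
where k_λ is the size of the *largest* Jordan block for λ (equivalently, the smallest k with (A − λI)^k v = 0 for every generalised eigenvector v of λ).

  λ = 3: largest Jordan block has size 3, contributing (x − 3)^3

So m_A(x) = (x - 3)^3 = x^3 - 9*x^2 + 27*x - 27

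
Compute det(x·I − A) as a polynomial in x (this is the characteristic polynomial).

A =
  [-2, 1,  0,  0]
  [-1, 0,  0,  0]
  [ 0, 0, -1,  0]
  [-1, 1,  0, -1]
x^4 + 4*x^3 + 6*x^2 + 4*x + 1

Expanding det(x·I − A) (e.g. by cofactor expansion or by noting that A is similar to its Jordan form J, which has the same characteristic polynomial as A) gives
  χ_A(x) = x^4 + 4*x^3 + 6*x^2 + 4*x + 1
which factors as (x + 1)^4. The eigenvalues (with algebraic multiplicities) are λ = -1 with multiplicity 4.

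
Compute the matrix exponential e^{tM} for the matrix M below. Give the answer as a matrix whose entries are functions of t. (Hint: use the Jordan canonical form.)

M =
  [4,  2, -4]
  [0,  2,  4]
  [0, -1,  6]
e^{tM} =
  [exp(4*t), 2*t*exp(4*t), -4*t*exp(4*t)]
  [0, -2*t*exp(4*t) + exp(4*t), 4*t*exp(4*t)]
  [0, -t*exp(4*t), 2*t*exp(4*t) + exp(4*t)]

Strategy: write M = P · J · P⁻¹ where J is a Jordan canonical form, so e^{tM} = P · e^{tJ} · P⁻¹, and e^{tJ} can be computed block-by-block.

M has Jordan form
J =
  [4, 1, 0]
  [0, 4, 0]
  [0, 0, 4]
(up to reordering of blocks).

Per-block formulas:
  For a 2×2 Jordan block J_2(4): exp(t · J_2(4)) = e^(4t)·(I + t·N), where N is the 2×2 nilpotent shift.
  For a 1×1 block at λ = 4: exp(t · [4]) = [e^(4t)].

After assembling e^{tJ} and conjugating by P, we get:

e^{tM} =
  [exp(4*t), 2*t*exp(4*t), -4*t*exp(4*t)]
  [0, -2*t*exp(4*t) + exp(4*t), 4*t*exp(4*t)]
  [0, -t*exp(4*t), 2*t*exp(4*t) + exp(4*t)]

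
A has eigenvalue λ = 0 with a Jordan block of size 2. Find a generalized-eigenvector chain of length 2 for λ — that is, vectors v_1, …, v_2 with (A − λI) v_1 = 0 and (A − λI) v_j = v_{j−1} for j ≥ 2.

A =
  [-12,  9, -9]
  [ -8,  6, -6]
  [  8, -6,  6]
A Jordan chain for λ = 0 of length 2:
v_1 = (-12, -8, 8)ᵀ
v_2 = (1, 0, 0)ᵀ

Let N = A − (0)·I. We want v_2 with N^2 v_2 = 0 but N^1 v_2 ≠ 0; then v_{j-1} := N · v_j for j = 2, …, 2.

Pick v_2 = (1, 0, 0)ᵀ.
Then v_1 = N · v_2 = (-12, -8, 8)ᵀ.

Sanity check: (A − (0)·I) v_1 = (0, 0, 0)ᵀ = 0. ✓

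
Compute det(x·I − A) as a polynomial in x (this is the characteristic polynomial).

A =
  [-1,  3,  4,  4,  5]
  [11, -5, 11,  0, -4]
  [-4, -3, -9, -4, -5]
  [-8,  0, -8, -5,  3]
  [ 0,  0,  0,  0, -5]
x^5 + 25*x^4 + 250*x^3 + 1250*x^2 + 3125*x + 3125

Expanding det(x·I − A) (e.g. by cofactor expansion or by noting that A is similar to its Jordan form J, which has the same characteristic polynomial as A) gives
  χ_A(x) = x^5 + 25*x^4 + 250*x^3 + 1250*x^2 + 3125*x + 3125
which factors as (x + 5)^5. The eigenvalues (with algebraic multiplicities) are λ = -5 with multiplicity 5.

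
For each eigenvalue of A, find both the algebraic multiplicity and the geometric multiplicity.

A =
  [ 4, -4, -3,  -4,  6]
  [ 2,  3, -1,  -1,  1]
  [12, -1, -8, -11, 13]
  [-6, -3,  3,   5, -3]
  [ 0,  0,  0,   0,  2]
λ = -2: alg = 1, geom = 1; λ = 2: alg = 4, geom = 2

Step 1 — factor the characteristic polynomial to read off the algebraic multiplicities:
  χ_A(x) = (x - 2)^4*(x + 2)

Step 2 — compute geometric multiplicities via the rank-nullity identity g(λ) = n − rank(A − λI):
  rank(A − (-2)·I) = 4, so dim ker(A − (-2)·I) = n − 4 = 1
  rank(A − (2)·I) = 3, so dim ker(A − (2)·I) = n − 3 = 2

Summary:
  λ = -2: algebraic multiplicity = 1, geometric multiplicity = 1
  λ = 2: algebraic multiplicity = 4, geometric multiplicity = 2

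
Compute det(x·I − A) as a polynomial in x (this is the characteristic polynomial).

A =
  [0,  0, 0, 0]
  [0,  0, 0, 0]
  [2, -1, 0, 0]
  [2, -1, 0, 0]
x^4

Expanding det(x·I − A) (e.g. by cofactor expansion or by noting that A is similar to its Jordan form J, which has the same characteristic polynomial as A) gives
  χ_A(x) = x^4
which factors as x^4. The eigenvalues (with algebraic multiplicities) are λ = 0 with multiplicity 4.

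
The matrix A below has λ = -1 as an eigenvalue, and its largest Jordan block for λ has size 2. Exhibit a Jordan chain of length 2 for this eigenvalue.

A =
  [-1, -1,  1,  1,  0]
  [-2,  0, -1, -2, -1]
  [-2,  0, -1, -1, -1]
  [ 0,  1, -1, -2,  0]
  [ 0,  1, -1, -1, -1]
A Jordan chain for λ = -1 of length 2:
v_1 = (0, -2, -2, 0, 0)ᵀ
v_2 = (1, 0, 0, 0, 0)ᵀ

Let N = A − (-1)·I. We want v_2 with N^2 v_2 = 0 but N^1 v_2 ≠ 0; then v_{j-1} := N · v_j for j = 2, …, 2.

Pick v_2 = (1, 0, 0, 0, 0)ᵀ.
Then v_1 = N · v_2 = (0, -2, -2, 0, 0)ᵀ.

Sanity check: (A − (-1)·I) v_1 = (0, 0, 0, 0, 0)ᵀ = 0. ✓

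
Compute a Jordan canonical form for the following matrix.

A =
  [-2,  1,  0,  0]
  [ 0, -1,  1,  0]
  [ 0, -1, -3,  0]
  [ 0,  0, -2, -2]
J_3(-2) ⊕ J_1(-2)

The characteristic polynomial is
  det(x·I − A) = x^4 + 8*x^3 + 24*x^2 + 32*x + 16 = (x + 2)^4

Eigenvalues and multiplicities (the geometric multiplicity of λ is n − rank(A − λI), which equals the number of Jordan blocks for λ):
  λ = -2: algebraic multiplicity = 4, geometric multiplicity = 2

Determining the block sizes for each eigenvalue:
  λ = -2: with am = 4 and gm = 2, the partition is not yet determined (e.g. several partitions of 4 into 2 parts exist). Let N = A − (-2)·I. Computing rank(N^1) = 2, rank(N^2) = 1, rank(N^3) = 0; the number of blocks of size ≥ j is rank(N^{j−1}) − rank(N^j), giving [2, 1, 1]. So we have 1 block(s) of size 3, 1 block(s) of size 1 → block sizes [3, 1]

Assembling the blocks gives a Jordan form
J =
  [-2,  1,  0,  0]
  [ 0, -2,  1,  0]
  [ 0,  0, -2,  0]
  [ 0,  0,  0, -2]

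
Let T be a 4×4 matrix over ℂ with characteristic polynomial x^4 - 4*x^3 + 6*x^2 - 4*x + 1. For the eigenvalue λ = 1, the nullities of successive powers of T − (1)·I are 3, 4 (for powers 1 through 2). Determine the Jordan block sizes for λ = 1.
Block sizes for λ = 1: [2, 1, 1]

From the dimensions of kernels of powers, the number of Jordan blocks of size at least j is d_j − d_{j−1} where d_j = dim ker(N^j) (with d_0 = 0). Computing the differences gives [3, 1].
The number of blocks of size exactly k is (#blocks of size ≥ k) − (#blocks of size ≥ k + 1), so the partition is: 2 block(s) of size 1, 1 block(s) of size 2.
In nonincreasing order the block sizes are [2, 1, 1].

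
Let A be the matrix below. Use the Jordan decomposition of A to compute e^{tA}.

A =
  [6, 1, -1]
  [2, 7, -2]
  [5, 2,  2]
e^{tA} =
  [-t^2*exp(5*t) + t*exp(5*t) + exp(5*t), t^2*exp(5*t)/2 + t*exp(5*t), -t*exp(5*t)]
  [-2*t^2*exp(5*t) + 2*t*exp(5*t), t^2*exp(5*t) + 2*t*exp(5*t) + exp(5*t), -2*t*exp(5*t)]
  [-3*t^2*exp(5*t) + 5*t*exp(5*t), 3*t^2*exp(5*t)/2 + 2*t*exp(5*t), -3*t*exp(5*t) + exp(5*t)]

Strategy: write A = P · J · P⁻¹ where J is a Jordan canonical form, so e^{tA} = P · e^{tJ} · P⁻¹, and e^{tJ} can be computed block-by-block.

A has Jordan form
J =
  [5, 1, 0]
  [0, 5, 1]
  [0, 0, 5]
(up to reordering of blocks).

Per-block formulas:
  For a 3×3 Jordan block J_3(5): exp(t · J_3(5)) = e^(5t)·(I + t·N + (t^2/2)·N^2), where N is the 3×3 nilpotent shift.

After assembling e^{tJ} and conjugating by P, we get:

e^{tA} =
  [-t^2*exp(5*t) + t*exp(5*t) + exp(5*t), t^2*exp(5*t)/2 + t*exp(5*t), -t*exp(5*t)]
  [-2*t^2*exp(5*t) + 2*t*exp(5*t), t^2*exp(5*t) + 2*t*exp(5*t) + exp(5*t), -2*t*exp(5*t)]
  [-3*t^2*exp(5*t) + 5*t*exp(5*t), 3*t^2*exp(5*t)/2 + 2*t*exp(5*t), -3*t*exp(5*t) + exp(5*t)]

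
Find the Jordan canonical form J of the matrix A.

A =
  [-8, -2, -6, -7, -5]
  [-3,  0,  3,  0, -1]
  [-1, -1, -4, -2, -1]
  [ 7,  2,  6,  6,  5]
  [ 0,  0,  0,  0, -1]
J_1(-3) ⊕ J_3(-1) ⊕ J_1(-1)

The characteristic polynomial is
  det(x·I − A) = x^5 + 7*x^4 + 18*x^3 + 22*x^2 + 13*x + 3 = (x + 1)^4*(x + 3)

Eigenvalues and multiplicities (the geometric multiplicity of λ is n − rank(A − λI), which equals the number of Jordan blocks for λ):
  λ = -3: algebraic multiplicity = 1, geometric multiplicity = 1
  λ = -1: algebraic multiplicity = 4, geometric multiplicity = 2

Determining the block sizes for each eigenvalue:
  λ = -3: one block (gm = 1), so the single block has size am = 1 → block sizes [1]
  λ = -1: with am = 4 and gm = 2, the partition is not yet determined (e.g. several partitions of 4 into 2 parts exist). Let N = A − (-1)·I. Computing rank(N^1) = 3, rank(N^2) = 2, rank(N^3) = 1; the number of blocks of size ≥ j is rank(N^{j−1}) − rank(N^j), giving [2, 1, 1]. So we have 1 block(s) of size 3, 1 block(s) of size 1 → block sizes [3, 1]

Assembling the blocks gives a Jordan form
J =
  [-3,  0,  0,  0,  0]
  [ 0, -1,  1,  0,  0]
  [ 0,  0, -1,  1,  0]
  [ 0,  0,  0, -1,  0]
  [ 0,  0,  0,  0, -1]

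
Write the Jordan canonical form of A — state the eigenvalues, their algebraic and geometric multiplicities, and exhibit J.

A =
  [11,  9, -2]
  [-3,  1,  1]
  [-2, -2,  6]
J_3(6)

The characteristic polynomial is
  det(x·I − A) = x^3 - 18*x^2 + 108*x - 216 = (x - 6)^3

Eigenvalues and multiplicities (the geometric multiplicity of λ is n − rank(A − λI), which equals the number of Jordan blocks for λ):
  λ = 6: algebraic multiplicity = 3, geometric multiplicity = 1

Determining the block sizes for each eigenvalue:
  λ = 6: one block (gm = 1), so the single block has size am = 3 → block sizes [3]

Assembling the blocks gives a Jordan form
J =
  [6, 1, 0]
  [0, 6, 1]
  [0, 0, 6]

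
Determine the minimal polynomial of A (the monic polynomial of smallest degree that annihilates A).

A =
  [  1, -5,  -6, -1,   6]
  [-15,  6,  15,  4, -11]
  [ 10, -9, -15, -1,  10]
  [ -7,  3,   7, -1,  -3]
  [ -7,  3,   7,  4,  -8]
x^4 + 12*x^3 + 46*x^2 + 60*x + 25

The characteristic polynomial is χ_A(x) = (x + 1)^2*(x + 5)^3, so the eigenvalues are known. The minimal polynomial is
  m_A(x) = Π_λ (x − λ)^{k_λ}
where k_λ is the size of the *largest* Jordan block for λ (equivalently, the smallest k with (A − λI)^k v = 0 for every generalised eigenvector v of λ).

  λ = -5: largest Jordan block has size 2, contributing (x + 5)^2
  λ = -1: largest Jordan block has size 2, contributing (x + 1)^2

So m_A(x) = (x + 1)^2*(x + 5)^2 = x^4 + 12*x^3 + 46*x^2 + 60*x + 25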